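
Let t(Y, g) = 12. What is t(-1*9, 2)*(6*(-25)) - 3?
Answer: -1803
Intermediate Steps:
t(-1*9, 2)*(6*(-25)) - 3 = 12*(6*(-25)) - 3 = 12*(-150) - 3 = -1800 - 3 = -1803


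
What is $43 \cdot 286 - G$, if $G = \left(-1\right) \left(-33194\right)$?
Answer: $-20896$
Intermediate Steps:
$G = 33194$
$43 \cdot 286 - G = 43 \cdot 286 - 33194 = 12298 - 33194 = -20896$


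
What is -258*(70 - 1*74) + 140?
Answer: 1172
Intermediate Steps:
-258*(70 - 1*74) + 140 = -258*(70 - 74) + 140 = -258*(-4) + 140 = 1032 + 140 = 1172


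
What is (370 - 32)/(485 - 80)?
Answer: 338/405 ≈ 0.83457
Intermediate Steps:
(370 - 32)/(485 - 80) = 338/405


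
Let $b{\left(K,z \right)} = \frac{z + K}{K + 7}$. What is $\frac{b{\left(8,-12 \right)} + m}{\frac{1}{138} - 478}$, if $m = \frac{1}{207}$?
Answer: $\frac{542}{989445} \approx 0.00054778$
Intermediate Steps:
$m = \frac{1}{207} \approx 0.0048309$
$b{\left(K,z \right)} = \frac{K + z}{7 + K}$
$\frac{b{\left(8,-12 \right)} + m}{\frac{1}{138} - 478} = \frac{\frac{8 - 12}{7 + 8} + \frac{1}{207}}{\frac{1}{138} - 478} = \frac{\frac{1}{15} \left(-4\right) + \frac{1}{207}}{\frac{1}{138} - 478} = \frac{\frac{1}{15} \left(-4\right) + \frac{1}{207}}{- \frac{65963}{138}} = \left(- \frac{4}{15} + \frac{1}{207}\right) \left(- \frac{138}{65963}\right) = \left(- \frac{271}{1035}\right) \left(- \frac{138}{65963}\right) = \frac{542}{989445}$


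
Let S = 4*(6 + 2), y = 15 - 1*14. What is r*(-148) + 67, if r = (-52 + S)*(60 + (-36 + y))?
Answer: 74067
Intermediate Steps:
y = 1 (y = 15 - 14 = 1)
S = 32 (S = 4*8 = 32)
r = -500 (r = (-52 + 32)*(60 + (-36 + 1)) = -20*(60 - 35) = -20*25 = -500)
r*(-148) + 67 = -500*(-148) + 67 = 74000 + 67 = 74067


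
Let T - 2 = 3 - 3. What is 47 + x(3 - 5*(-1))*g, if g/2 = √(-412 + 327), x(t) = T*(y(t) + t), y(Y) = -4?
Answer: 47 + 16*I*√85 ≈ 47.0 + 147.51*I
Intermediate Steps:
T = 2 (T = 2 + (3 - 3) = 2 + 0 = 2)
x(t) = -8 + 2*t (x(t) = 2*(-4 + t) = -8 + 2*t)
g = 2*I*√85 (g = 2*√(-412 + 327) = 2*√(-85) = 2*(I*√85) = 2*I*√85 ≈ 18.439*I)
47 + x(3 - 5*(-1))*g = 47 + (-8 + 2*(3 - 5*(-1)))*(2*I*√85) = 47 + (-8 + 2*(3 + 5))*(2*I*√85) = 47 + (-8 + 2*8)*(2*I*√85) = 47 + (-8 + 16)*(2*I*√85) = 47 + 8*(2*I*√85) = 47 + 16*I*√85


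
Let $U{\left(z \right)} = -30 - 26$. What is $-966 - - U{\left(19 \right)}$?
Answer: $-1022$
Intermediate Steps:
$U{\left(z \right)} = -56$
$-966 - - U{\left(19 \right)} = -966 - \left(-1\right) \left(-56\right) = -966 - 56 = -1022$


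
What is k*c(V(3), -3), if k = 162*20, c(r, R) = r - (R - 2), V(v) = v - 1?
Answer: 22680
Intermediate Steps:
V(v) = -1 + v
c(r, R) = 2 + r - R (c(r, R) = r - (-2 + R) = r + (2 - R) = 2 + r - R)
k = 3240
k*c(V(3), -3) = 3240*(2 + (-1 + 3) - 1*(-3)) = 3240*(2 + 2 + 3) = 3240*7 = 22680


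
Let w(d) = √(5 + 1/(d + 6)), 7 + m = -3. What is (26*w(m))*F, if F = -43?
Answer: -559*√19 ≈ -2436.6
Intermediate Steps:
m = -10 (m = -7 - 3 = -10)
w(d) = √(5 + 1/(6 + d))
(26*w(m))*F = (26*√((31 + 5*(-10))/(6 - 10)))*(-43) = (26*√((31 - 50)/(-4)))*(-43) = (26*√(-¼*(-19)))*(-43) = (26*√(19/4))*(-43) = (26*(√19/2))*(-43) = (13*√19)*(-43) = -559*√19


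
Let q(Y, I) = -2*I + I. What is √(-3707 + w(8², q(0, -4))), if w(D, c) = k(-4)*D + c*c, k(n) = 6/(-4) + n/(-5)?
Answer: I*√93395/5 ≈ 61.121*I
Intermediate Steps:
k(n) = -3/2 - n/5 (k(n) = 6*(-¼) + n*(-⅕) = -3/2 - n/5)
q(Y, I) = -I
w(D, c) = c² - 7*D/10 (w(D, c) = (-3/2 - ⅕*(-4))*D + c*c = (-3/2 + ⅘)*D + c² = -7*D/10 + c² = c² - 7*D/10)
√(-3707 + w(8², q(0, -4))) = √(-3707 + ((-1*(-4))² - 7/10*8²)) = √(-3707 + (4² - 7/10*64)) = √(-3707 + (16 - 224/5)) = √(-3707 - 144/5) = √(-18679/5) = I*√93395/5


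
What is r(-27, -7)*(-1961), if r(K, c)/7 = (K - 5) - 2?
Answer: 466718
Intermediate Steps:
r(K, c) = -49 + 7*K (r(K, c) = 7*((K - 5) - 2) = 7*((-5 + K) - 2) = 7*(-7 + K) = -49 + 7*K)
r(-27, -7)*(-1961) = (-49 + 7*(-27))*(-1961) = (-49 - 189)*(-1961) = -238*(-1961) = 466718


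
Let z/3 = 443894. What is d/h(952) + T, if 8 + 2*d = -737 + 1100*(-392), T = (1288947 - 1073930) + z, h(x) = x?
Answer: 2944482951/1904 ≈ 1.5465e+6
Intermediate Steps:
z = 1331682 (z = 3*443894 = 1331682)
T = 1546699 (T = (1288947 - 1073930) + 1331682 = 215017 + 1331682 = 1546699)
d = -431945/2 (d = -4 + (-737 + 1100*(-392))/2 = -4 + (-737 - 431200)/2 = -4 + (½)*(-431937) = -4 - 431937/2 = -431945/2 ≈ -2.1597e+5)
d/h(952) + T = -431945/2/952 + 1546699 = -431945/2*1/952 + 1546699 = -431945/1904 + 1546699 = 2944482951/1904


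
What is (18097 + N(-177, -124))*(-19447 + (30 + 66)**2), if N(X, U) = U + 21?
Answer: -184096614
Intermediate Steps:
N(X, U) = 21 + U
(18097 + N(-177, -124))*(-19447 + (30 + 66)**2) = (18097 + (21 - 124))*(-19447 + (30 + 66)**2) = (18097 - 103)*(-19447 + 96**2) = 17994*(-19447 + 9216) = 17994*(-10231) = -184096614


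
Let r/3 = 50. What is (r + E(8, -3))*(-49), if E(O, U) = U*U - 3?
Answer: -7644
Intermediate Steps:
r = 150 (r = 3*50 = 150)
E(O, U) = -3 + U**2 (E(O, U) = U**2 - 3 = -3 + U**2)
(r + E(8, -3))*(-49) = (150 + (-3 + (-3)**2))*(-49) = (150 + (-3 + 9))*(-49) = (150 + 6)*(-49) = 156*(-49) = -7644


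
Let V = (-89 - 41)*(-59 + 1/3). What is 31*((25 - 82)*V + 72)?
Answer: -13474088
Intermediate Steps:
V = 22880/3 (V = -130*(-59 + 1/3) = -130*(-176/3) = 22880/3 ≈ 7626.7)
31*((25 - 82)*V + 72) = 31*((25 - 82)*(22880/3) + 72) = 31*(-57*22880/3 + 72) = 31*(-434720 + 72) = 31*(-434648) = -13474088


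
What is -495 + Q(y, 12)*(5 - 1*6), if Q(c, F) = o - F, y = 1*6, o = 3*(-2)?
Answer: -477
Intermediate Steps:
o = -6
y = 6
Q(c, F) = -6 - F
-495 + Q(y, 12)*(5 - 1*6) = -495 + (-6 - 1*12)*(5 - 1*6) = -495 + (-6 - 12)*(5 - 6) = -495 - 18*(-1) = -495 + 18 = -477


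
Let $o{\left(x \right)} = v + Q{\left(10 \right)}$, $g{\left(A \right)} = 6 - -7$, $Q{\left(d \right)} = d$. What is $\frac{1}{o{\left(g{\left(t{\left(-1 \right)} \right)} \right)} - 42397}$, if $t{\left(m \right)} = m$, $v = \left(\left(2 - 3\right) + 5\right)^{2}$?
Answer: $- \frac{1}{42371} \approx -2.3601 \cdot 10^{-5}$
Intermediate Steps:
$v = 16$ ($v = \left(-1 + 5\right)^{2} = 4^{2} = 16$)
$g{\left(A \right)} = 13$ ($g{\left(A \right)} = 6 + 7 = 13$)
$o{\left(x \right)} = 26$ ($o{\left(x \right)} = 16 + 10 = 26$)
$\frac{1}{o{\left(g{\left(t{\left(-1 \right)} \right)} \right)} - 42397} = \frac{1}{26 - 42397} = \frac{1}{-42371} = - \frac{1}{42371}$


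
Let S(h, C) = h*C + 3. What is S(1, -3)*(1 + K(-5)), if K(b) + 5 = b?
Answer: 0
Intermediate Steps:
S(h, C) = 3 + C*h (S(h, C) = C*h + 3 = 3 + C*h)
K(b) = -5 + b
S(1, -3)*(1 + K(-5)) = (3 - 3*1)*(1 + (-5 - 5)) = (3 - 3)*(1 - 10) = 0*(-9) = 0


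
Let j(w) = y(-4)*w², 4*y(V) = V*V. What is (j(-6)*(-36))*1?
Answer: -5184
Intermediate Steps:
y(V) = V²/4 (y(V) = (V*V)/4 = V²/4)
j(w) = 4*w² (j(w) = ((¼)*(-4)²)*w² = ((¼)*16)*w² = 4*w²)
(j(-6)*(-36))*1 = ((4*(-6)²)*(-36))*1 = ((4*36)*(-36))*1 = (144*(-36))*1 = -5184*1 = -5184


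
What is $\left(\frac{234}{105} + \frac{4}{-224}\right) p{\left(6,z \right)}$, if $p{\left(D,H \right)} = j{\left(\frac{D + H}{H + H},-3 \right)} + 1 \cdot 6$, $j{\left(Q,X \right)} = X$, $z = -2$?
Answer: $\frac{1857}{280} \approx 6.6321$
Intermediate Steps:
$p{\left(D,H \right)} = 3$ ($p{\left(D,H \right)} = -3 + 1 \cdot 6 = -3 + 6 = 3$)
$\left(\frac{234}{105} + \frac{4}{-224}\right) p{\left(6,z \right)} = \left(\frac{234}{105} + \frac{4}{-224}\right) 3 = \left(234 \cdot \frac{1}{105} + 4 \left(- \frac{1}{224}\right)\right) 3 = \left(\frac{78}{35} - \frac{1}{56}\right) 3 = \frac{619}{280} \cdot 3 = \frac{1857}{280}$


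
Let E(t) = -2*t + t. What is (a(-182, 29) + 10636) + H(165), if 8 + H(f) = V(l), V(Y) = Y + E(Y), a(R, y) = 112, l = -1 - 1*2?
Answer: 10740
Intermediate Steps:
E(t) = -t
l = -3 (l = -1 - 2 = -3)
V(Y) = 0 (V(Y) = Y - Y = 0)
H(f) = -8 (H(f) = -8 + 0 = -8)
(a(-182, 29) + 10636) + H(165) = (112 + 10636) - 8 = 10748 - 8 = 10740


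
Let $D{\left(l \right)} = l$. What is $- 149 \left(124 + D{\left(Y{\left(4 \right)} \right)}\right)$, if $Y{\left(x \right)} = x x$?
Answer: $-20860$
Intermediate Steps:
$Y{\left(x \right)} = x^{2}$
$- 149 \left(124 + D{\left(Y{\left(4 \right)} \right)}\right) = - 149 \left(124 + 4^{2}\right) = - 149 \left(124 + 16\right) = \left(-149\right) 140 = -20860$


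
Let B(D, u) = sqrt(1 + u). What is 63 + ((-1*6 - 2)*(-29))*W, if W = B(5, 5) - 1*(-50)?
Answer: 11663 + 232*sqrt(6) ≈ 12231.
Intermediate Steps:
W = 50 + sqrt(6) (W = sqrt(1 + 5) - 1*(-50) = sqrt(6) + 50 = 50 + sqrt(6) ≈ 52.449)
63 + ((-1*6 - 2)*(-29))*W = 63 + ((-1*6 - 2)*(-29))*(50 + sqrt(6)) = 63 + ((-6 - 2)*(-29))*(50 + sqrt(6)) = 63 + (-8*(-29))*(50 + sqrt(6)) = 63 + 232*(50 + sqrt(6)) = 63 + (11600 + 232*sqrt(6)) = 11663 + 232*sqrt(6)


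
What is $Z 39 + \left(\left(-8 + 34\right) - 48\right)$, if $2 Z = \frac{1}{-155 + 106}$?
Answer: $- \frac{2195}{98} \approx -22.398$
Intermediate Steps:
$Z = - \frac{1}{98}$ ($Z = \frac{1}{2 \left(-155 + 106\right)} = \frac{1}{2 \left(-49\right)} = \frac{1}{2} \left(- \frac{1}{49}\right) = - \frac{1}{98} \approx -0.010204$)
$Z 39 + \left(\left(-8 + 34\right) - 48\right) = \left(- \frac{1}{98}\right) 39 + \left(\left(-8 + 34\right) - 48\right) = - \frac{39}{98} + \left(26 - 48\right) = - \frac{39}{98} - 22 = - \frac{2195}{98}$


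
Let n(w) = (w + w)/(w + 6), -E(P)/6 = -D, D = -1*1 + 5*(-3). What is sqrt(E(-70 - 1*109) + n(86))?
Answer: I*sqrt(49795)/23 ≈ 9.7021*I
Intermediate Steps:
D = -16 (D = -1 - 15 = -16)
E(P) = -96 (E(P) = -(-6)*(-16) = -6*16 = -96)
n(w) = 2*w/(6 + w) (n(w) = (2*w)/(6 + w) = 2*w/(6 + w))
sqrt(E(-70 - 1*109) + n(86)) = sqrt(-96 + 2*86/(6 + 86)) = sqrt(-96 + 2*86/92) = sqrt(-96 + 2*86*(1/92)) = sqrt(-96 + 43/23) = sqrt(-2165/23) = I*sqrt(49795)/23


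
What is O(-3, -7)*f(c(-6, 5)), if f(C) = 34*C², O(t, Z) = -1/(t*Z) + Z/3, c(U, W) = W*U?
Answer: -510000/7 ≈ -72857.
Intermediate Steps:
c(U, W) = U*W
O(t, Z) = Z/3 - 1/(Z*t) (O(t, Z) = -1/(Z*t) + Z*(⅓) = -1/(Z*t) + Z/3 = Z/3 - 1/(Z*t))
O(-3, -7)*f(c(-6, 5)) = ((⅓)*(-7) - 1/(-7*(-3)))*(34*(-6*5)²) = (-7/3 - 1*(-⅐)*(-⅓))*(34*(-30)²) = (-7/3 - 1/21)*(34*900) = -50/21*30600 = -510000/7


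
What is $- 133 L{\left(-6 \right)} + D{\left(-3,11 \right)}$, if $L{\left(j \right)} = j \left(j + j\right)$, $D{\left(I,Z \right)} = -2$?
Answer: $-9578$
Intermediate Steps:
$L{\left(j \right)} = 2 j^{2}$ ($L{\left(j \right)} = j 2 j = 2 j^{2}$)
$- 133 L{\left(-6 \right)} + D{\left(-3,11 \right)} = - 133 \cdot 2 \left(-6\right)^{2} - 2 = - 133 \cdot 2 \cdot 36 - 2 = \left(-133\right) 72 - 2 = -9576 - 2 = -9578$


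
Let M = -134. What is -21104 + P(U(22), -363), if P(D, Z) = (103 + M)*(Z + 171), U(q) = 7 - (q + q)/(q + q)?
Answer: -15152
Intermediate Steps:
U(q) = 6 (U(q) = 7 - 2*q/(2*q) = 7 - 2*q*1/(2*q) = 7 - 1*1 = 7 - 1 = 6)
P(D, Z) = -5301 - 31*Z (P(D, Z) = (103 - 134)*(Z + 171) = -31*(171 + Z) = -5301 - 31*Z)
-21104 + P(U(22), -363) = -21104 + (-5301 - 31*(-363)) = -21104 + (-5301 + 11253) = -21104 + 5952 = -15152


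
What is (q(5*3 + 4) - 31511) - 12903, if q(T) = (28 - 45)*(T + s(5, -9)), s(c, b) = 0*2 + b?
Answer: -44584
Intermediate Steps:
s(c, b) = b (s(c, b) = 0 + b = b)
q(T) = 153 - 17*T (q(T) = (28 - 45)*(T - 9) = -17*(-9 + T) = 153 - 17*T)
(q(5*3 + 4) - 31511) - 12903 = ((153 - 17*(5*3 + 4)) - 31511) - 12903 = ((153 - 17*(15 + 4)) - 31511) - 12903 = ((153 - 17*19) - 31511) - 12903 = ((153 - 323) - 31511) - 12903 = (-170 - 31511) - 12903 = -31681 - 12903 = -44584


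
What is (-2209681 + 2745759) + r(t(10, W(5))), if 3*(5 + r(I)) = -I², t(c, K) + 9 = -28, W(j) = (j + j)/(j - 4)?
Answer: 1606850/3 ≈ 5.3562e+5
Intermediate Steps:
W(j) = 2*j/(-4 + j) (W(j) = (2*j)/(-4 + j) = 2*j/(-4 + j))
t(c, K) = -37 (t(c, K) = -9 - 28 = -37)
r(I) = -5 - I²/3 (r(I) = -5 + (-I²)/3 = -5 - I²/3)
(-2209681 + 2745759) + r(t(10, W(5))) = (-2209681 + 2745759) + (-5 - ⅓*(-37)²) = 536078 + (-5 - ⅓*1369) = 536078 + (-5 - 1369/3) = 536078 - 1384/3 = 1606850/3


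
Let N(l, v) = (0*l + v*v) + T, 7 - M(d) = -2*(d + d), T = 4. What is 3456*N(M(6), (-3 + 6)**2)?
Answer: 293760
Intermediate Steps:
M(d) = 7 + 4*d (M(d) = 7 - (-2)*(d + d) = 7 - (-2)*2*d = 7 - (-4)*d = 7 + 4*d)
N(l, v) = 4 + v**2 (N(l, v) = (0*l + v*v) + 4 = (0 + v**2) + 4 = v**2 + 4 = 4 + v**2)
3456*N(M(6), (-3 + 6)**2) = 3456*(4 + ((-3 + 6)**2)**2) = 3456*(4 + (3**2)**2) = 3456*(4 + 9**2) = 3456*(4 + 81) = 3456*85 = 293760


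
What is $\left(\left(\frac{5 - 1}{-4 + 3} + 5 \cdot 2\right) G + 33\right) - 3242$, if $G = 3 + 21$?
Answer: $-3065$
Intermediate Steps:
$G = 24$
$\left(\left(\frac{5 - 1}{-4 + 3} + 5 \cdot 2\right) G + 33\right) - 3242 = \left(\left(\frac{5 - 1}{-4 + 3} + 5 \cdot 2\right) 24 + 33\right) - 3242 = \left(\left(\frac{4}{-1} + 10\right) 24 + 33\right) - 3242 = \left(\left(4 \left(-1\right) + 10\right) 24 + 33\right) - 3242 = \left(\left(-4 + 10\right) 24 + 33\right) - 3242 = \left(6 \cdot 24 + 33\right) - 3242 = \left(144 + 33\right) - 3242 = 177 - 3242 = -3065$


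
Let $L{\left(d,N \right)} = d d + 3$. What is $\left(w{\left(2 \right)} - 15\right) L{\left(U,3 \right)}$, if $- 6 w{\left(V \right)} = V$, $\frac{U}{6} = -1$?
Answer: $-598$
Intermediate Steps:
$U = -6$ ($U = 6 \left(-1\right) = -6$)
$w{\left(V \right)} = - \frac{V}{6}$
$L{\left(d,N \right)} = 3 + d^{2}$ ($L{\left(d,N \right)} = d^{2} + 3 = 3 + d^{2}$)
$\left(w{\left(2 \right)} - 15\right) L{\left(U,3 \right)} = \left(\left(- \frac{1}{6}\right) 2 - 15\right) \left(3 + \left(-6\right)^{2}\right) = \left(- \frac{1}{3} - 15\right) \left(3 + 36\right) = \left(- \frac{46}{3}\right) 39 = -598$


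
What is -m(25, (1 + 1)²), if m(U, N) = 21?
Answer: -21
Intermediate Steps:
-m(25, (1 + 1)²) = -1*21 = -21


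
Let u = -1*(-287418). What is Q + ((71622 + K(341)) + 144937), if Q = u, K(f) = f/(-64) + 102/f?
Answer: 10998684295/21824 ≈ 5.0397e+5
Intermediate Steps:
K(f) = 102/f - f/64 (K(f) = f*(-1/64) + 102/f = -f/64 + 102/f = 102/f - f/64)
u = 287418
Q = 287418
Q + ((71622 + K(341)) + 144937) = 287418 + ((71622 + (102/341 - 1/64*341)) + 144937) = 287418 + ((71622 + (102*(1/341) - 341/64)) + 144937) = 287418 + ((71622 + (102/341 - 341/64)) + 144937) = 287418 + ((71622 - 109753/21824) + 144937) = 287418 + (1562968775/21824 + 144937) = 287418 + 4726073863/21824 = 10998684295/21824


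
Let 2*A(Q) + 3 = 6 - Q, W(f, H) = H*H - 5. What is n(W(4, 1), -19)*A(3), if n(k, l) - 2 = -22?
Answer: 0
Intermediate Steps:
W(f, H) = -5 + H² (W(f, H) = H² - 5 = -5 + H²)
A(Q) = 3/2 - Q/2 (A(Q) = -3/2 + (6 - Q)/2 = -3/2 + (3 - Q/2) = 3/2 - Q/2)
n(k, l) = -20 (n(k, l) = 2 - 22 = -20)
n(W(4, 1), -19)*A(3) = -20*(3/2 - ½*3) = -20*(3/2 - 3/2) = -20*0 = 0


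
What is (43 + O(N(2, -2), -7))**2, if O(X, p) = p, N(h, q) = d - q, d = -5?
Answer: 1296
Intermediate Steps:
N(h, q) = -5 - q
(43 + O(N(2, -2), -7))**2 = (43 - 7)**2 = 36**2 = 1296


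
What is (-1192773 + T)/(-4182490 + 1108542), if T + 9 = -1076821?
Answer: 2269603/3073948 ≈ 0.73833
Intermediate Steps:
T = -1076830 (T = -9 - 1076821 = -1076830)
(-1192773 + T)/(-4182490 + 1108542) = (-1192773 - 1076830)/(-4182490 + 1108542) = -2269603/(-3073948) = -2269603*(-1/3073948) = 2269603/3073948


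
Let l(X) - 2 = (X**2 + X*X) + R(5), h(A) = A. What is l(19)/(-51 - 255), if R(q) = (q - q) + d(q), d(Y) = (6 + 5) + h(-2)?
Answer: -733/306 ≈ -2.3954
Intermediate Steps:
d(Y) = 9 (d(Y) = (6 + 5) - 2 = 11 - 2 = 9)
R(q) = 9 (R(q) = (q - q) + 9 = 0 + 9 = 9)
l(X) = 11 + 2*X**2 (l(X) = 2 + ((X**2 + X*X) + 9) = 2 + ((X**2 + X**2) + 9) = 2 + (2*X**2 + 9) = 2 + (9 + 2*X**2) = 11 + 2*X**2)
l(19)/(-51 - 255) = (11 + 2*19**2)/(-51 - 255) = (11 + 2*361)/(-306) = (11 + 722)*(-1/306) = 733*(-1/306) = -733/306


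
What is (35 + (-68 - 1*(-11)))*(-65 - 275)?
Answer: 7480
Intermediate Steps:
(35 + (-68 - 1*(-11)))*(-65 - 275) = (35 + (-68 + 11))*(-340) = (35 - 57)*(-340) = -22*(-340) = 7480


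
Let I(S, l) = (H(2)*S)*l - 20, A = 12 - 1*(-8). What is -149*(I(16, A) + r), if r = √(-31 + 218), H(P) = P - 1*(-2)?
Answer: -187740 - 149*√187 ≈ -1.8978e+5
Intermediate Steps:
A = 20 (A = 12 + 8 = 20)
H(P) = 2 + P (H(P) = P + 2 = 2 + P)
I(S, l) = -20 + 4*S*l (I(S, l) = ((2 + 2)*S)*l - 20 = (4*S)*l - 20 = 4*S*l - 20 = -20 + 4*S*l)
r = √187 ≈ 13.675
-149*(I(16, A) + r) = -149*((-20 + 4*16*20) + √187) = -149*((-20 + 1280) + √187) = -149*(1260 + √187) = -187740 - 149*√187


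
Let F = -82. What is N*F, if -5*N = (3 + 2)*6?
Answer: 492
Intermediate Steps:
N = -6 (N = -(3 + 2)*6/5 = -6 ≈ -6.0000)
N*F = -6*(-82) = 492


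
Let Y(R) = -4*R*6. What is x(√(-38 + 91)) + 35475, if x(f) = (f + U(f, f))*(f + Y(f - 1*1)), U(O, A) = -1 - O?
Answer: 35451 + 23*√53 ≈ 35618.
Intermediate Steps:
Y(R) = -24*R
x(f) = -24 + 23*f (x(f) = (f + (-1 - f))*(f - 24*(f - 1*1)) = -(f - 24*(f - 1)) = -(f - 24*(-1 + f)) = -(f + (24 - 24*f)) = -(24 - 23*f) = -24 + 23*f)
x(√(-38 + 91)) + 35475 = (-24 + 23*√(-38 + 91)) + 35475 = (-24 + 23*√53) + 35475 = 35451 + 23*√53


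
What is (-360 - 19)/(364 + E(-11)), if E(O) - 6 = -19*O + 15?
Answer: -379/594 ≈ -0.63805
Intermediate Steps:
E(O) = 21 - 19*O (E(O) = 6 + (-19*O + 15) = 6 + (15 - 19*O) = 21 - 19*O)
(-360 - 19)/(364 + E(-11)) = (-360 - 19)/(364 + (21 - 19*(-11))) = -379/(364 + (21 + 209)) = -379/(364 + 230) = -379/594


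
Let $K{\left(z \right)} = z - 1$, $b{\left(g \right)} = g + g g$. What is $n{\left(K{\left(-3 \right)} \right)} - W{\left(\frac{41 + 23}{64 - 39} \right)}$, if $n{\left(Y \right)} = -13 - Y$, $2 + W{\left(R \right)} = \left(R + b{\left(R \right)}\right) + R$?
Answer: $- \frac{13271}{625} \approx -21.234$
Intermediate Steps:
$b{\left(g \right)} = g + g^{2}$
$W{\left(R \right)} = -2 + 2 R + R \left(1 + R\right)$ ($W{\left(R \right)} = -2 + \left(\left(R + R \left(1 + R\right)\right) + R\right) = -2 + \left(2 R + R \left(1 + R\right)\right) = -2 + 2 R + R \left(1 + R\right)$)
$K{\left(z \right)} = -1 + z$
$n{\left(K{\left(-3 \right)} \right)} - W{\left(\frac{41 + 23}{64 - 39} \right)} = \left(-13 - \left(-1 - 3\right)\right) - \left(-2 + \left(\frac{41 + 23}{64 - 39}\right)^{2} + 3 \frac{41 + 23}{64 - 39}\right) = \left(-13 - -4\right) - \left(-2 + \left(\frac{64}{25}\right)^{2} + 3 \cdot \frac{64}{25}\right) = \left(-13 + 4\right) - \left(-2 + \left(64 \cdot \frac{1}{25}\right)^{2} + 3 \cdot 64 \cdot \frac{1}{25}\right) = -9 - \left(-2 + \left(\frac{64}{25}\right)^{2} + 3 \cdot \frac{64}{25}\right) = -9 - \left(-2 + \frac{4096}{625} + \frac{192}{25}\right) = -9 - \frac{7646}{625} = - \frac{13271}{625}$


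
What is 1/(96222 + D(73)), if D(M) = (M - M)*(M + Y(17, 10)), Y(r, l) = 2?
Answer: 1/96222 ≈ 1.0393e-5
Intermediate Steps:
D(M) = 0 (D(M) = (M - M)*(M + 2) = 0*(2 + M) = 0)
1/(96222 + D(73)) = 1/(96222 + 0) = 1/96222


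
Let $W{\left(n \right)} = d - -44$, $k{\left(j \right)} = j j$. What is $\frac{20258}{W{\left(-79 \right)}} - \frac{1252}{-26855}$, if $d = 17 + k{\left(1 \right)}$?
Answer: $\frac{272053107}{832505} \approx 326.79$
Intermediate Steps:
$k{\left(j \right)} = j^{2}$
$d = 18$ ($d = 17 + 1^{2} = 17 + 1 = 18$)
$W{\left(n \right)} = 62$ ($W{\left(n \right)} = 18 - -44 = 18 + 44 = 62$)
$\frac{20258}{W{\left(-79 \right)}} - \frac{1252}{-26855} = \frac{20258}{62} - \frac{1252}{-26855} = 20258 \cdot \frac{1}{62} - - \frac{1252}{26855} = \frac{10129}{31} + \frac{1252}{26855} = \frac{272053107}{832505}$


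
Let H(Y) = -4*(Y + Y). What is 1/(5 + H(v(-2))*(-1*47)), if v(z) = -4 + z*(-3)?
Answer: 1/757 ≈ 0.0013210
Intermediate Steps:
v(z) = -4 - 3*z
H(Y) = -8*Y
1/(5 + H(v(-2))*(-1*47)) = 1/(5 + (-8*(-4 - 3*(-2)))*(-1*47)) = 1/(5 - 8*(-4 + 6)*(-47)) = 1/(5 - 8*2*(-47)) = 1/(5 - 16*(-47)) = 1/(5 + 752) = 1/757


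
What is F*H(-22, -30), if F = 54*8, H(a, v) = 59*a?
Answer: -560736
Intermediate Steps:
F = 432
F*H(-22, -30) = 432*(59*(-22)) = 432*(-1298) = -560736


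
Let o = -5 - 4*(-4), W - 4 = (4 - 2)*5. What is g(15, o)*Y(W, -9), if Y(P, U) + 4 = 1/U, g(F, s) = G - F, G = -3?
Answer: 74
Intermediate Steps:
W = 14 (W = 4 + (4 - 2)*5 = 4 + 2*5 = 4 + 10 = 14)
o = 11 (o = -5 + 16 = 11)
g(F, s) = -3 - F
Y(P, U) = -4 + 1/U
g(15, o)*Y(W, -9) = (-3 - 1*15)*(-4 + 1/(-9)) = (-3 - 15)*(-4 - ⅑) = -18*(-37/9) = 74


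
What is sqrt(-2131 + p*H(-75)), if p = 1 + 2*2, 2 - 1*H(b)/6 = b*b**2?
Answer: sqrt(12654179) ≈ 3557.3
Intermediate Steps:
H(b) = 12 - 6*b**3 (H(b) = 12 - 6*b*b**2 = 12 - 6*b**3)
p = 5 (p = 1 + 4 = 5)
sqrt(-2131 + p*H(-75)) = sqrt(-2131 + 5*(12 - 6*(-75)**3)) = sqrt(-2131 + 5*(12 - 6*(-421875))) = sqrt(-2131 + 5*(12 + 2531250)) = sqrt(-2131 + 5*2531262) = sqrt(-2131 + 12656310) = sqrt(12654179)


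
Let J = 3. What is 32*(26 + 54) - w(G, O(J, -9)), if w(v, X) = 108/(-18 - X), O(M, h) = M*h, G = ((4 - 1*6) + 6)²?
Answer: 2548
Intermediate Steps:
G = 16 (G = ((4 - 6) + 6)² = (-2 + 6)² = 4² = 16)
32*(26 + 54) - w(G, O(J, -9)) = 32*(26 + 54) - (-108)/(18 + 3*(-9)) = 32*80 - (-108)/(18 - 27) = 2560 - (-108)/(-9) = 2560 - (-108)*(-1)/9 = 2560 - 1*12 = 2560 - 12 = 2548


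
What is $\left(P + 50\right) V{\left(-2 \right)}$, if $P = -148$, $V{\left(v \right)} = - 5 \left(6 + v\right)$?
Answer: $1960$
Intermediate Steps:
$V{\left(v \right)} = -30 - 5 v$
$\left(P + 50\right) V{\left(-2 \right)} = \left(-148 + 50\right) \left(-30 - -10\right) = - 98 \left(-30 + 10\right) = \left(-98\right) \left(-20\right) = 1960$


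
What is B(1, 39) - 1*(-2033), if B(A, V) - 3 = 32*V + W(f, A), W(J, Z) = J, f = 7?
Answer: 3291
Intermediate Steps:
B(A, V) = 10 + 32*V (B(A, V) = 3 + (32*V + 7) = 3 + (7 + 32*V) = 10 + 32*V)
B(1, 39) - 1*(-2033) = (10 + 32*39) - 1*(-2033) = (10 + 1248) + 2033 = 1258 + 2033 = 3291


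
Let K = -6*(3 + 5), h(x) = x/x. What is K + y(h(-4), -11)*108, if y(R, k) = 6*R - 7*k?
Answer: 8916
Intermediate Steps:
h(x) = 1
K = -48 (K = -6*8 = -48)
y(R, k) = -7*k + 6*R
K + y(h(-4), -11)*108 = -48 + (-7*(-11) + 6*1)*108 = -48 + (77 + 6)*108 = -48 + 83*108 = -48 + 8964 = 8916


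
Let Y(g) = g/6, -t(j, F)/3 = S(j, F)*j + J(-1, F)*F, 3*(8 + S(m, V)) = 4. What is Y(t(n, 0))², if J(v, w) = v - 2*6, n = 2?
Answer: 400/9 ≈ 44.444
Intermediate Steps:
S(m, V) = -20/3 (S(m, V) = -8 + (⅓)*4 = -8 + 4/3 = -20/3)
J(v, w) = -12 + v (J(v, w) = v - 12 = -12 + v)
t(j, F) = 20*j + 39*F (t(j, F) = -3*(-20*j/3 + (-12 - 1)*F) = -3*(-20*j/3 - 13*F) = -3*(-13*F - 20*j/3) = 20*j + 39*F)
Y(g) = g/6 (Y(g) = g*(⅙) = g/6)
Y(t(n, 0))² = ((20*2 + 39*0)/6)² = ((40 + 0)/6)² = ((⅙)*40)² = (20/3)² = 400/9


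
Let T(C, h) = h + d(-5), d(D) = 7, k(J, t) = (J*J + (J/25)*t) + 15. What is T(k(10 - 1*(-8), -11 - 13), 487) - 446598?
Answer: -446104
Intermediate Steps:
k(J, t) = 15 + J² + J*t/25 (k(J, t) = (J² + (J*(1/25))*t) + 15 = (J² + (J/25)*t) + 15 = (J² + J*t/25) + 15 = 15 + J² + J*t/25)
T(C, h) = 7 + h (T(C, h) = h + 7 = 7 + h)
T(k(10 - 1*(-8), -11 - 13), 487) - 446598 = (7 + 487) - 446598 = 494 - 446598 = -446104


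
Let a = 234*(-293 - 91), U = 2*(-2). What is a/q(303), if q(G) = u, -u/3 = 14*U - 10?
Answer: -4992/11 ≈ -453.82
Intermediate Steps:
U = -4
a = -89856 (a = 234*(-384) = -89856)
u = 198 (u = -3*(14*(-4) - 10) = -3*(-56 - 10) = -3*(-66) = 198)
q(G) = 198
a/q(303) = -89856/198 = -89856*1/198 = -4992/11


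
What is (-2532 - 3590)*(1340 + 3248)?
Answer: -28087736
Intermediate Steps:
(-2532 - 3590)*(1340 + 3248) = -6122*4588 = -28087736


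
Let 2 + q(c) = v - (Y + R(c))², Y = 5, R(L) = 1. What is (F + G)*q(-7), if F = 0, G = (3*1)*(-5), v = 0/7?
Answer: 570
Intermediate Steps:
v = 0 (v = 0*(⅐) = 0)
q(c) = -38 (q(c) = -2 + (0 - (5 + 1)²) = -2 + (0 - 1*6²) = -2 + (0 - 1*36) = -2 + (0 - 36) = -2 - 36 = -38)
G = -15 (G = 3*(-5) = -15)
(F + G)*q(-7) = (0 - 15)*(-38) = -15*(-38) = 570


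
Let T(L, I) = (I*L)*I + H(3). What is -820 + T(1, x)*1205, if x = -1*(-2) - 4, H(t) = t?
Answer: 7615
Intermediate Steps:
x = -2 (x = 2 - 4 = -2)
T(L, I) = 3 + L*I**2 (T(L, I) = (I*L)*I + 3 = L*I**2 + 3 = 3 + L*I**2)
-820 + T(1, x)*1205 = -820 + (3 + 1*(-2)**2)*1205 = -820 + (3 + 1*4)*1205 = -820 + (3 + 4)*1205 = -820 + 7*1205 = -820 + 8435 = 7615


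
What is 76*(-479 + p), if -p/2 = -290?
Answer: 7676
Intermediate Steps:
p = 580 (p = -2*(-290) = 580)
76*(-479 + p) = 76*(-479 + 580) = 76*101 = 7676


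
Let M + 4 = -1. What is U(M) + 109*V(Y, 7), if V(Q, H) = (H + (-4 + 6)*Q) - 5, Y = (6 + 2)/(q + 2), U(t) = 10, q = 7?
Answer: 3796/9 ≈ 421.78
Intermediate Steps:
M = -5 (M = -4 - 1 = -5)
Y = 8/9 (Y = (6 + 2)/(7 + 2) = 8/9 ≈ 0.88889)
V(Q, H) = -5 + H + 2*Q (V(Q, H) = (H + 2*Q) - 5 = -5 + H + 2*Q)
U(M) + 109*V(Y, 7) = 10 + 109*(-5 + 7 + 2*(8/9)) = 10 + 109*(-5 + 7 + 16/9) = 10 + 109*(34/9) = 10 + 3706/9 = 3796/9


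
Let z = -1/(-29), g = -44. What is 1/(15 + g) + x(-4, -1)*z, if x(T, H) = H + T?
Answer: -6/29 ≈ -0.20690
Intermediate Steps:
z = 1/29 (z = -1*(-1/29) = 1/29 ≈ 0.034483)
1/(15 + g) + x(-4, -1)*z = 1/(15 - 44) + (-1 - 4)*(1/29) = 1/(-29) - 5*1/29 = -1/29 - 5/29 = -6/29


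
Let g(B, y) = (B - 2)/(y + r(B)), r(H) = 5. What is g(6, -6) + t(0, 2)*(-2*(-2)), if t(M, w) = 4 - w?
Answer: 4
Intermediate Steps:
g(B, y) = (-2 + B)/(5 + y) (g(B, y) = (B - 2)/(y + 5) = (-2 + B)/(5 + y))
g(6, -6) + t(0, 2)*(-2*(-2)) = (-2 + 6)/(5 - 6) + (4 - 1*2)*(-2*(-2)) = 4/(-1) + (4 - 2)*4 = -1*4 + 2*4 = -4 + 8 = 4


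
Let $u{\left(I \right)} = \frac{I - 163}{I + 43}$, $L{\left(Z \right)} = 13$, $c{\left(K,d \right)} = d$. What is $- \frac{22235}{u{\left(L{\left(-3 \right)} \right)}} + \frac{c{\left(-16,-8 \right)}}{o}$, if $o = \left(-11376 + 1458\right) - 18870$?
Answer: $\frac{99571298}{11995} \approx 8301.1$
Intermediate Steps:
$u{\left(I \right)} = \frac{-163 + I}{43 + I}$
$o = -28788$ ($o = -9918 - 18870 = -28788$)
$- \frac{22235}{u{\left(L{\left(-3 \right)} \right)}} + \frac{c{\left(-16,-8 \right)}}{o} = - \frac{22235}{\frac{1}{43 + 13} \left(-163 + 13\right)} - \frac{8}{-28788} = - \frac{22235}{\frac{1}{56} \left(-150\right)} - - \frac{2}{7197} = - \frac{22235}{\frac{1}{56} \left(-150\right)} + \frac{2}{7197} = - \frac{22235}{- \frac{75}{28}} + \frac{2}{7197} = \left(-22235\right) \left(- \frac{28}{75}\right) + \frac{2}{7197} = \frac{124516}{15} + \frac{2}{7197} = \frac{99571298}{11995}$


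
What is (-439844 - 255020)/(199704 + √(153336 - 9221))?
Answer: -138767120256/39881543501 + 694864*√144115/39881543501 ≈ -3.4729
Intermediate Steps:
(-439844 - 255020)/(199704 + √(153336 - 9221)) = -694864/(199704 + √144115)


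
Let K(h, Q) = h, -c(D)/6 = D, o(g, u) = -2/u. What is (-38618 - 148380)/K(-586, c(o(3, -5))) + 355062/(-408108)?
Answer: 6342276121/19929274 ≈ 318.24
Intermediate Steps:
c(D) = -6*D
(-38618 - 148380)/K(-586, c(o(3, -5))) + 355062/(-408108) = (-38618 - 148380)/(-586) + 355062/(-408108) = -186998*(-1/586) + 355062*(-1/408108) = 93499/293 - 59177/68018 = 6342276121/19929274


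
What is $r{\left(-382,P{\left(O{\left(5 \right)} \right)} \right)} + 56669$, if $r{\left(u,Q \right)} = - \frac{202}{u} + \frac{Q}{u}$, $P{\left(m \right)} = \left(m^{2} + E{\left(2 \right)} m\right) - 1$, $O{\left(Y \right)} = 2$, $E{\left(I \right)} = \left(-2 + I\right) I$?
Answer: $\frac{21647757}{382} \approx 56670.0$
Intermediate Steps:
$E{\left(I \right)} = I \left(-2 + I\right)$
$P{\left(m \right)} = -1 + m^{2}$ ($P{\left(m \right)} = \left(m^{2} + 2 \left(-2 + 2\right) m\right) - 1 = \left(m^{2} + 2 \cdot 0 m\right) - 1 = \left(m^{2} + 0 m\right) - 1 = \left(m^{2} + 0\right) - 1 = m^{2} - 1 = -1 + m^{2}$)
$r{\left(-382,P{\left(O{\left(5 \right)} \right)} \right)} + 56669 = \frac{-202 - \left(1 - 2^{2}\right)}{-382} + 56669 = - \frac{-202 + \left(-1 + 4\right)}{382} + 56669 = - \frac{-202 + 3}{382} + 56669 = \left(- \frac{1}{382}\right) \left(-199\right) + 56669 = \frac{199}{382} + 56669 = \frac{21647757}{382}$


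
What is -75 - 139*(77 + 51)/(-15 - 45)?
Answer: 3323/15 ≈ 221.53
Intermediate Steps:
-75 - 139*(77 + 51)/(-15 - 45) = -75 - 17792/(-60) = -75 - 17792*(-1)/60 = -75 - 139*(-32/15) = -75 + 4448/15 = 3323/15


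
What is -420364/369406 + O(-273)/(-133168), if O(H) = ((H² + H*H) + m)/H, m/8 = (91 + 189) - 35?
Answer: -77686168853/68518902504 ≈ -1.1338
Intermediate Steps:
m = 1960 (m = 8*((91 + 189) - 35) = 8*(280 - 35) = 8*245 = 1960)
O(H) = (1960 + 2*H²)/H (O(H) = ((H² + H*H) + 1960)/H = ((H² + H²) + 1960)/H = (2*H² + 1960)/H = (1960 + 2*H²)/H)
-420364/369406 + O(-273)/(-133168) = -420364/369406 + (2*(-273) + 1960/(-273))/(-133168) = -420364*1/369406 + (-546 + 1960*(-1/273))*(-1/133168) = -210182/184703 + (-546 - 280/39)*(-1/133168) = -210182/184703 - 21574/39*(-1/133168) = -210182/184703 + 1541/370968 = -77686168853/68518902504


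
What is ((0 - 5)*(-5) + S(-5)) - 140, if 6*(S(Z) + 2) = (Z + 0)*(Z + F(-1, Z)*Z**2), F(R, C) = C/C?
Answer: -401/3 ≈ -133.67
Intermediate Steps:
F(R, C) = 1
S(Z) = -2 + Z*(Z + Z**2)/6 (S(Z) = -2 + ((Z + 0)*(Z + 1*Z**2))/6 = -2 + (Z*(Z + Z**2))/6 = -2 + Z*(Z + Z**2)/6)
((0 - 5)*(-5) + S(-5)) - 140 = ((0 - 5)*(-5) + (-2 + (1/6)*(-5)**2 + (1/6)*(-5)**3)) - 140 = (-5*(-5) + (-2 + (1/6)*25 + (1/6)*(-125))) - 140 = (25 + (-2 + 25/6 - 125/6)) - 140 = (25 - 56/3) - 140 = 19/3 - 140 = -401/3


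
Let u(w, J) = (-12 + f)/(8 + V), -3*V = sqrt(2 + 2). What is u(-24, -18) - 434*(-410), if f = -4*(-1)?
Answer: 1957328/11 ≈ 1.7794e+5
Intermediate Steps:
V = -2/3 (V = -sqrt(2 + 2)/3 = -sqrt(4)/3 = -1/3*2 = -2/3 ≈ -0.66667)
f = 4
u(w, J) = -12/11 (u(w, J) = (-12 + 4)/(8 - 2/3) = -8/22/3 = -8*3/22 = -12/11)
u(-24, -18) - 434*(-410) = -12/11 - 434*(-410) = -12/11 + 177940 = 1957328/11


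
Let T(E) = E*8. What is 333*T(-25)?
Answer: -66600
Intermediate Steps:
T(E) = 8*E
333*T(-25) = 333*(8*(-25)) = 333*(-200) = -66600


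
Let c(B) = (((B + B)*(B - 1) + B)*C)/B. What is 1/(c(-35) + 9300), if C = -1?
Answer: 1/9371 ≈ 0.00010671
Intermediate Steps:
c(B) = (-B - 2*B*(-1 + B))/B (c(B) = (((B + B)*(B - 1) + B)*(-1))/B = (((2*B)*(-1 + B) + B)*(-1))/B = ((2*B*(-1 + B) + B)*(-1))/B = ((B + 2*B*(-1 + B))*(-1))/B = (-B - 2*B*(-1 + B))/B)
1/(c(-35) + 9300) = 1/((1 - 2*(-35)) + 9300) = 1/((1 + 70) + 9300) = 1/(71 + 9300) = 1/9371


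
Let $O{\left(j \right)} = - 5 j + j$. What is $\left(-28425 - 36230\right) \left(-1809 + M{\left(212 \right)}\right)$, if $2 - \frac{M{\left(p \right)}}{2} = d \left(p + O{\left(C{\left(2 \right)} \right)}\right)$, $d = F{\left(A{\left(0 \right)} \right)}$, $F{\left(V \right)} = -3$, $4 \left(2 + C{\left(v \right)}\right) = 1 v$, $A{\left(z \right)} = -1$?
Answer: $32133535$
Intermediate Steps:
$C{\left(v \right)} = -2 + \frac{v}{4}$ ($C{\left(v \right)} = -2 + \frac{1 v}{4} = -2 + \frac{v}{4}$)
$O{\left(j \right)} = - 4 j$
$d = -3$
$M{\left(p \right)} = 40 + 6 p$ ($M{\left(p \right)} = 4 - 2 \left(- 3 \left(p - 4 \left(-2 + \frac{1}{4} \cdot 2\right)\right)\right) = 4 - 2 \left(- 3 \left(p - 4 \left(-2 + \frac{1}{2}\right)\right)\right) = 4 - 2 \left(- 3 \left(p - -6\right)\right) = 4 - 2 \left(- 3 \left(p + 6\right)\right) = 4 - 2 \left(- 3 \left(6 + p\right)\right) = 4 - 2 \left(-18 - 3 p\right) = 4 + \left(36 + 6 p\right) = 40 + 6 p$)
$\left(-28425 - 36230\right) \left(-1809 + M{\left(212 \right)}\right) = \left(-28425 - 36230\right) \left(-1809 + \left(40 + 6 \cdot 212\right)\right) = - 64655 \left(-1809 + \left(40 + 1272\right)\right) = - 64655 \left(-1809 + 1312\right) = \left(-64655\right) \left(-497\right) = 32133535$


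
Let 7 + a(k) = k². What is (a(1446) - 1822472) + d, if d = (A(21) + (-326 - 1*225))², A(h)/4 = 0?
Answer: 572038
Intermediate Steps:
A(h) = 0 (A(h) = 4*0 = 0)
a(k) = -7 + k²
d = 303601 (d = (0 + (-326 - 1*225))² = (0 + (-326 - 225))² = (0 - 551)² = (-551)² = 303601)
(a(1446) - 1822472) + d = ((-7 + 1446²) - 1822472) + 303601 = ((-7 + 2090916) - 1822472) + 303601 = (2090909 - 1822472) + 303601 = 268437 + 303601 = 572038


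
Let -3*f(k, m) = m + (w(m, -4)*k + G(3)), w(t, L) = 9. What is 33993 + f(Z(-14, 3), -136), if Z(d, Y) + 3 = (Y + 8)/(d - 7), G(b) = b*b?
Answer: 714964/21 ≈ 34046.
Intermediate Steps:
G(b) = b**2
Z(d, Y) = -3 + (8 + Y)/(-7 + d) (Z(d, Y) = -3 + (Y + 8)/(d - 7) = -3 + (8 + Y)/(-7 + d))
f(k, m) = -3 - 3*k - m/3 (f(k, m) = -(m + (9*k + 3**2))/3 = -(m + (9*k + 9))/3 = -(m + (9 + 9*k))/3 = -(9 + m + 9*k)/3 = -3 - 3*k - m/3)
33993 + f(Z(-14, 3), -136) = 33993 + (-3 - 3*(29 + 3 - 3*(-14))/(-7 - 14) - 1/3*(-136)) = 33993 + (-3 - 3*(29 + 3 + 42)/(-21) + 136/3) = 33993 + (-3 - (-1)*74/7 + 136/3) = 33993 + (-3 - 3*(-74/21) + 136/3) = 33993 + (-3 + 74/7 + 136/3) = 33993 + 1111/21 = 714964/21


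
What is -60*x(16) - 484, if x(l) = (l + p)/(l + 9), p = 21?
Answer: -2864/5 ≈ -572.80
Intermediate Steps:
x(l) = (21 + l)/(9 + l) (x(l) = (l + 21)/(l + 9) = (21 + l)/(9 + l))
-60*x(16) - 484 = -60*(21 + 16)/(9 + 16) - 484 = -60*37/25 - 484 = -444/5 - 484 = -2864/5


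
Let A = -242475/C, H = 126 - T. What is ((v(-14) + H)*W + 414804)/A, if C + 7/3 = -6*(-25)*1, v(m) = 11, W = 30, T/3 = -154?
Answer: -21302098/80825 ≈ -263.56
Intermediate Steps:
T = -462 (T = 3*(-154) = -462)
H = 588 (H = 126 - 1*(-462) = 126 + 462 = 588)
C = 443/3 (C = -7/3 - 6*(-25)*1 = -7/3 + 150*1 = -7/3 + 150 = 443/3 ≈ 147.67)
A = -727425/443 (A = -242475/443/3 = -242475*3/443 = -727425/443 ≈ -1642.0)
((v(-14) + H)*W + 414804)/A = ((11 + 588)*30 + 414804)/(-727425/443) = (599*30 + 414804)*(-443/727425) = (17970 + 414804)*(-443/727425) = 432774*(-443/727425) = -21302098/80825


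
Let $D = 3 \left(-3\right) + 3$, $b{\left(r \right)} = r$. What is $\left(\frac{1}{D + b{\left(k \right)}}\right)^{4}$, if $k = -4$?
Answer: $\frac{1}{10000} \approx 0.0001$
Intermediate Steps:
$D = -6$ ($D = -9 + 3 = -6$)
$\left(\frac{1}{D + b{\left(k \right)}}\right)^{4} = \left(\frac{1}{-6 - 4}\right)^{4} = \left(\frac{1}{-10}\right)^{4} = \left(- \frac{1}{10}\right)^{4} = \frac{1}{10000}$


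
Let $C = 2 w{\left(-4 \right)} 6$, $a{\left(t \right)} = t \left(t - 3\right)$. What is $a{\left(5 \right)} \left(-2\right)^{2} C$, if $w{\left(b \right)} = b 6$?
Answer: $-11520$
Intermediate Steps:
$w{\left(b \right)} = 6 b$
$a{\left(t \right)} = t \left(-3 + t\right)$
$C = -288$ ($C = 2 \cdot 6 \left(-4\right) 6 = 2 \left(-24\right) 6 = \left(-48\right) 6 = -288$)
$a{\left(5 \right)} \left(-2\right)^{2} C = 5 \left(-3 + 5\right) \left(-2\right)^{2} \left(-288\right) = 5 \cdot 2 \cdot 4 \left(-288\right) = 10 \cdot 4 \left(-288\right) = 40 \left(-288\right) = -11520$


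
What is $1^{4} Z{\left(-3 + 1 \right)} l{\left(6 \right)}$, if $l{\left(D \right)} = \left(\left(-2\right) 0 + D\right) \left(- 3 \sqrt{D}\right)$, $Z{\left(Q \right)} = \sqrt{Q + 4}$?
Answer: $- 36 \sqrt{3} \approx -62.354$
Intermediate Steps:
$Z{\left(Q \right)} = \sqrt{4 + Q}$
$l{\left(D \right)} = - 3 D^{\frac{3}{2}}$ ($l{\left(D \right)} = \left(0 + D\right) \left(- 3 \sqrt{D}\right) = D \left(- 3 \sqrt{D}\right) = - 3 D^{\frac{3}{2}}$)
$1^{4} Z{\left(-3 + 1 \right)} l{\left(6 \right)} = 1^{4} \sqrt{4 + \left(-3 + 1\right)} \left(- 3 \cdot 6^{\frac{3}{2}}\right) = 1 \sqrt{4 - 2} \left(- 3 \cdot 6 \sqrt{6}\right) = 1 \sqrt{2} \left(- 18 \sqrt{6}\right) = \sqrt{2} \left(- 18 \sqrt{6}\right) = - 36 \sqrt{3}$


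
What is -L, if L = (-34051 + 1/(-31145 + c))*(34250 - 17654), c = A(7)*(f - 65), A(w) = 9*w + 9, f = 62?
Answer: 17722427145552/31361 ≈ 5.6511e+8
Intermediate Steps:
A(w) = 9 + 9*w
c = -216 (c = (9 + 9*7)*(62 - 65) = (9 + 63)*(-3) = 72*(-3) = -216)
L = -17722427145552/31361 (L = (-34051 + 1/(-31145 - 216))*(34250 - 17654) = (-34051 + 1/(-31361))*16596 = (-34051 - 1/31361)*16596 = -1067873412/31361*16596 = -17722427145552/31361 ≈ -5.6511e+8)
-L = -1*(-17722427145552/31361) = 17722427145552/31361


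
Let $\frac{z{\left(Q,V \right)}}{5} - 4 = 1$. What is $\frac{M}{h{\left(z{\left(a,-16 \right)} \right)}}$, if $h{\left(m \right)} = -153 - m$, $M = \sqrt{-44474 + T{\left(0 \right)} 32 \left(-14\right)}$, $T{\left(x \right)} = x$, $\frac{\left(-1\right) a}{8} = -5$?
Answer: $- \frac{i \sqrt{44474}}{178} \approx - 1.1848 i$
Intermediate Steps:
$a = 40$ ($a = \left(-8\right) \left(-5\right) = 40$)
$z{\left(Q,V \right)} = 25$ ($z{\left(Q,V \right)} = 20 + 5 \cdot 1 = 20 + 5 = 25$)
$M = i \sqrt{44474}$ ($M = \sqrt{-44474 + 0 \cdot 32 \left(-14\right)} = \sqrt{-44474 + 0 \left(-14\right)} = \sqrt{-44474 + 0} = \sqrt{-44474} = i \sqrt{44474} \approx 210.89 i$)
$\frac{M}{h{\left(z{\left(a,-16 \right)} \right)}} = \frac{i \sqrt{44474}}{-153 - 25} = \frac{i \sqrt{44474}}{-178} = i \sqrt{44474} \left(- \frac{1}{178}\right) = - \frac{i \sqrt{44474}}{178}$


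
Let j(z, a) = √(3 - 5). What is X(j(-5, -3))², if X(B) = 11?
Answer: 121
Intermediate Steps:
j(z, a) = I*√2 (j(z, a) = √(-2) = I*√2)
X(j(-5, -3))² = 11² = 121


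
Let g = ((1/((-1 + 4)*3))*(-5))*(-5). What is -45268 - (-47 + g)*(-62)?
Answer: -432088/9 ≈ -48010.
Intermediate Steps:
g = 25/9 (g = (((1/3)/3)*(-5))*(-5) = (((1/3)*(1/3))*(-5))*(-5) = ((1/9)*(-5))*(-5) = -5/9*(-5) = 25/9 ≈ 2.7778)
-45268 - (-47 + g)*(-62) = -45268 - (-47 + 25/9)*(-62) = -45268 - (-398)*(-62)/9 = -45268 - 1*24676/9 = -45268 - 24676/9 = -432088/9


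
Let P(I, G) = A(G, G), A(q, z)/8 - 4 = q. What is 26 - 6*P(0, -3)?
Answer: -22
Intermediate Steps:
A(q, z) = 32 + 8*q
P(I, G) = 32 + 8*G
26 - 6*P(0, -3) = 26 - 6*(32 + 8*(-3)) = 26 - 6*(32 - 24) = 26 - 6*8 = 26 - 48 = -22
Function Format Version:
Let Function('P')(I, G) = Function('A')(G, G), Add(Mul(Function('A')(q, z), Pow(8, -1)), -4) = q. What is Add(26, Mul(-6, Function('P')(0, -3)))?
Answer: -22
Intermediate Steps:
Function('A')(q, z) = Add(32, Mul(8, q))
Function('P')(I, G) = Add(32, Mul(8, G))
Add(26, Mul(-6, Function('P')(0, -3))) = Add(26, Mul(-6, Add(32, Mul(8, -3)))) = Add(26, Mul(-6, Add(32, -24))) = Add(26, Mul(-6, 8)) = Add(26, -48) = -22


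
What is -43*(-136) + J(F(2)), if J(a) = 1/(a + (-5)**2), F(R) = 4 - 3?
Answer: 152049/26 ≈ 5848.0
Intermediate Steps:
F(R) = 1
J(a) = 1/(25 + a) (J(a) = 1/(a + 25) = 1/(25 + a))
-43*(-136) + J(F(2)) = -43*(-136) + 1/(25 + 1) = 5848 + 1/26 = 152049/26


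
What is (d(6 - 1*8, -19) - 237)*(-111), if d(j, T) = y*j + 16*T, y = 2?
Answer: 60495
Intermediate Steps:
d(j, T) = 2*j + 16*T
(d(6 - 1*8, -19) - 237)*(-111) = ((2*(6 - 1*8) + 16*(-19)) - 237)*(-111) = ((2*(6 - 8) - 304) - 237)*(-111) = ((2*(-2) - 304) - 237)*(-111) = ((-4 - 304) - 237)*(-111) = (-308 - 237)*(-111) = -545*(-111) = 60495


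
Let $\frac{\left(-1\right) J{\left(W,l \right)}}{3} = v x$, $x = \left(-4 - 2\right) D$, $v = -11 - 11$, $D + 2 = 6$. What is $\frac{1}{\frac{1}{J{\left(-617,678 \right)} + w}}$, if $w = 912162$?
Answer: $910578$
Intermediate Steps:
$D = 4$ ($D = -2 + 6 = 4$)
$v = -22$ ($v = -11 - 11 = -22$)
$x = -24$ ($x = \left(-4 - 2\right) 4 = \left(-6\right) 4 = -24$)
$J{\left(W,l \right)} = -1584$ ($J{\left(W,l \right)} = - 3 \left(\left(-22\right) \left(-24\right)\right) = \left(-3\right) 528 = -1584$)
$\frac{1}{\frac{1}{J{\left(-617,678 \right)} + w}} = \frac{1}{\frac{1}{-1584 + 912162}} = \frac{1}{\frac{1}{910578}} = 910578$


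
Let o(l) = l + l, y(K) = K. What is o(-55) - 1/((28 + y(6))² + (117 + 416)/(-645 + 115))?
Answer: -67336700/612147 ≈ -110.00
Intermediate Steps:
o(l) = 2*l
o(-55) - 1/((28 + y(6))² + (117 + 416)/(-645 + 115)) = 2*(-55) - 1/((28 + 6)² + (117 + 416)/(-645 + 115)) = -110 - 1/(34² + 533/(-530)) = -110 - 1/(1156 + 533*(-1/530)) = -110 - 1/(1156 - 533/530) = -110 - 1/612147/530 = -110 - 1*530/612147 = -110 - 530/612147 = -67336700/612147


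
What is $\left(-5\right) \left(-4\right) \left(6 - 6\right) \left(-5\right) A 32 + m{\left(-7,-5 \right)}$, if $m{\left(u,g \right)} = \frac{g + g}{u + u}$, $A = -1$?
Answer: $\frac{5}{7} \approx 0.71429$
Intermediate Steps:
$m{\left(u,g \right)} = \frac{g}{u}$ ($m{\left(u,g \right)} = \frac{2 g}{2 u} = 2 g \frac{1}{2 u} = \frac{g}{u}$)
$\left(-5\right) \left(-4\right) \left(6 - 6\right) \left(-5\right) A 32 + m{\left(-7,-5 \right)} = \left(-5\right) \left(-4\right) \left(6 - 6\right) \left(-5\right) \left(-1\right) 32 - \frac{5}{-7} = 20 \left(6 - 6\right) \left(-5\right) \left(-1\right) 32 - - \frac{5}{7} = 20 \cdot 0 \left(-5\right) \left(-1\right) 32 + \frac{5}{7} = 20 \cdot 0 \left(-1\right) 32 + \frac{5}{7} = 20 \cdot 0 \cdot 32 + \frac{5}{7} = 0 \cdot 32 + \frac{5}{7} = 0 + \frac{5}{7} = \frac{5}{7}$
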